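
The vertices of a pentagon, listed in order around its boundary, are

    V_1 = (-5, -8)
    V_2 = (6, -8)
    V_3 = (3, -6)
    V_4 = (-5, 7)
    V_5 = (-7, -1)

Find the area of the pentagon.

86

Apply the shoelace formula: 2A = Σ (x_i·y_{i+1} − x_{i+1}·y_i), indices taken mod 5.
Σ = (88) + (-12) + (-9) + (54) + (51) = 172
Area = |Σ|/2 = 86.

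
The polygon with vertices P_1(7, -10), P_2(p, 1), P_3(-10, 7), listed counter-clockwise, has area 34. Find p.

0

The doubled signed area Σ (x_i y_{i+1} − x_{i+1} y_i) is linear in p.
With p=0 it equals 68; the coefficient of p is 17 (from the two edges through P_2).
So 17·p + 68 = 2·34 = 68 ⇒ p = 0.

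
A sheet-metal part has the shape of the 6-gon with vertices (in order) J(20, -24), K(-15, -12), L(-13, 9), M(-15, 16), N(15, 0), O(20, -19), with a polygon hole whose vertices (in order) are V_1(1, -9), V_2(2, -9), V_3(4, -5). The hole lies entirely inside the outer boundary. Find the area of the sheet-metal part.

792.5

Outer boundary:
Apply Gauss's area formula: 2A = Σ (x_i·y_{i+1} − x_{i+1}·y_i), indices taken mod 6.
J→K: (20)(-12) − (-15)(-24) = -600
K→L: (-15)(9) − (-13)(-12) = -291
L→M: (-13)(16) − (-15)(9) = -73
M→N: (-15)(0) − (15)(16) = -240
N→O: (15)(-19) − (20)(0) = -285
O→J: (20)(-24) − (20)(-19) = -100
Σ = -1589
Area = |Σ|/2 = 794.5.
Hole:
Apply the surveyor's formula: 2A = Σ (x_i·y_{i+1} − x_{i+1}·y_i), indices taken mod 3.
V_1→V_2: (1)(-9) − (2)(-9) = 9
V_2→V_3: (2)(-5) − (4)(-9) = 26
V_3→V_1: (4)(-9) − (1)(-5) = -31
Σ = 4
Area = |Σ|/2 = 2.
Net area = 794.5 − 2 = 792.5.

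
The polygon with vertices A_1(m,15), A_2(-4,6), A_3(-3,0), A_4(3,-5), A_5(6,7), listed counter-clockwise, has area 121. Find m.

-8

Write out the shoelace sum; only the two edges meeting at A_1 involve m:
2·Area = [(6·15 − m·7) + (m·6 − (-4)·15)] + 84
       = -1·m + 234 = 242
⇒ m = -8.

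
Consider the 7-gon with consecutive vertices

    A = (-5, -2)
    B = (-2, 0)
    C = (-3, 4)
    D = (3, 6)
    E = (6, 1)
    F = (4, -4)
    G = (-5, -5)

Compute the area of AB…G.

Σ = (-4) + (-8) + (-30) + (-33) + (-28) + (-40) + (-15) = -158
Area = |Σ|/2 = 79.

79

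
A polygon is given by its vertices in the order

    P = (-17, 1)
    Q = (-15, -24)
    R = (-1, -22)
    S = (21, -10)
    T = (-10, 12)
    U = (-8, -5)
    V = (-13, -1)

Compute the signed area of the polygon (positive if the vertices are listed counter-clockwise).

706

Σ = (423) + (306) + (472) + (152) + (146) + (-57) + (-30) = 1412
Signed area = Σ/2 = 706 (positive ⇒ counter-clockwise traversal).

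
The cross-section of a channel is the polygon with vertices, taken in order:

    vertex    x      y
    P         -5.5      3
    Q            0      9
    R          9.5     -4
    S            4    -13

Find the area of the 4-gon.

P→Q: (-5.5)(9) − (0)(3) = -49.5
Q→R: (0)(-4) − (9.5)(9) = -85.5
R→S: (9.5)(-13) − (4)(-4) = -107.5
S→P: (4)(3) − (-5.5)(-13) = -59.5
Σ = -302
Area = |Σ|/2 = 151.

151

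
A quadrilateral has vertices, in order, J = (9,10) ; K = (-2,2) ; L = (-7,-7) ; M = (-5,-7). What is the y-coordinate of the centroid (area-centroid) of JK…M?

53/93

Apply the shoelace (surveyor's) formula. First the cross-terms c_i = x_i·y_{i+1} − x_{i+1}·y_i:
  38, 28, 14, 13  ⇒  2A = 93, A = 46.5.
Then Σ (y_i + y_{i+1})·c_i = 159, so ȳ = 159 / (6·46.5) = 53/93.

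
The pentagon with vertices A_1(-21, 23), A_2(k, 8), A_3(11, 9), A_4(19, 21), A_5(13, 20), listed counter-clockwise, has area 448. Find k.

-19

Write out the shoelace sum; only the two edges meeting at A_2 involve k:
2·Area = [((-21)·8 − k·23) + (k·9 − 11·8)] + 886
       = -14·k + 630 = 896
⇒ k = -19.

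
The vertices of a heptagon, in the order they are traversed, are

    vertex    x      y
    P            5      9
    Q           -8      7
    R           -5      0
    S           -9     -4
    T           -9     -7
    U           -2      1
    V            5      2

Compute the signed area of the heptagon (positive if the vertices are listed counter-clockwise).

Apply the surveyor's formula: 2A = Σ (x_i·y_{i+1} − x_{i+1}·y_i), indices taken mod 7.
P→Q: (5)(7) − (-8)(9) = 107
Q→R: (-8)(0) − (-5)(7) = 35
R→S: (-5)(-4) − (-9)(0) = 20
S→T: (-9)(-7) − (-9)(-4) = 27
T→U: (-9)(1) − (-2)(-7) = -23
U→V: (-2)(2) − (5)(1) = -9
V→P: (5)(9) − (5)(2) = 35
Σ = 192
Signed area = Σ/2 = 96 (positive ⇒ counter-clockwise traversal).

96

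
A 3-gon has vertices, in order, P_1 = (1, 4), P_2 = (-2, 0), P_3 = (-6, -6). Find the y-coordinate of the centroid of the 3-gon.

-2/3

Apply the shoelace formula. First the cross-terms c_i = x_i·y_{i+1} − x_{i+1}·y_i:
  8, 12, -18  ⇒  2A = 2, A = 1.
Then Σ (y_i + y_{i+1})·c_i = -4, so ȳ = -4 / (6·1) = -2/3.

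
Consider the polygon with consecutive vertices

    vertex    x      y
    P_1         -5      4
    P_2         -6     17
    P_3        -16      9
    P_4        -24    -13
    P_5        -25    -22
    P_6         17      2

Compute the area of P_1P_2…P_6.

593

Apply the shoelace (surveyor's) formula: 2A = Σ (x_i·y_{i+1} − x_{i+1}·y_i), indices taken mod 6.
Σ = (-61) + (218) + (424) + (203) + (324) + (78) = 1186
Area = |Σ|/2 = 593.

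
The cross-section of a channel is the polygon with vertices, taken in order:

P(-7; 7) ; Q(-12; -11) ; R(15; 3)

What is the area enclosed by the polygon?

208

Apply the shoelace (surveyor's) formula: 2A = Σ (x_i·y_{i+1} − x_{i+1}·y_i), indices taken mod 3.
Σ = (161) + (129) + (126) = 416
Area = |Σ|/2 = 208.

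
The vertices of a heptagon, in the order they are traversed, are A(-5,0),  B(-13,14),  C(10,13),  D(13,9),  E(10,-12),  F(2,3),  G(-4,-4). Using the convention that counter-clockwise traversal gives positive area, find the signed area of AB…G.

Apply the surveyor's formula: 2A = Σ (x_i·y_{i+1} − x_{i+1}·y_i), indices taken mod 7.
Σ = (-70) + (-309) + (-79) + (-246) + (54) + (4) + (-20) = -666
Signed area = Σ/2 = -333 (negative ⇒ clockwise traversal).

-333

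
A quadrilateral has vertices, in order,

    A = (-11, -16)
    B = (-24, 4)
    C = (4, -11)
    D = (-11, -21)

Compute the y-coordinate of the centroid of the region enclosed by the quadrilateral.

-2399/264

Apply the shoelace (surveyor's) formula. First the cross-terms c_i = x_i·y_{i+1} − x_{i+1}·y_i:
  -428, 248, -205, -55  ⇒  2A = -440, A = -220.
Then Σ (y_i + y_{i+1})·c_i = 11995, so ȳ = 11995 / (6·(-220)) = -2399/264.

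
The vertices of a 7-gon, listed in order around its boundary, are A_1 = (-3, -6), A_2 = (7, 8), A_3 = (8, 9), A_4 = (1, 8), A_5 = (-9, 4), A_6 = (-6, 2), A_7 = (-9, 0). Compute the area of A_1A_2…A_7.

113

Apply the surveyor's formula: 2A = Σ (x_i·y_{i+1} − x_{i+1}·y_i), indices taken mod 7.
Σ = (18) + (-1) + (55) + (76) + (6) + (18) + (54) = 226
Area = |Σ|/2 = 113.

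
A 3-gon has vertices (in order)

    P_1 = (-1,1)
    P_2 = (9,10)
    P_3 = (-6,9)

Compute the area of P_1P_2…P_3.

Apply the surveyor's formula: 2A = Σ (x_i·y_{i+1} − x_{i+1}·y_i), indices taken mod 3.
Σ = (-19) + (141) + (3) = 125
Area = |Σ|/2 = 62.5.

62.5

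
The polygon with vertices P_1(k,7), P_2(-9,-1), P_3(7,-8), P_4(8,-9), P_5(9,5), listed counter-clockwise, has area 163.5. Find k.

Write out the shoelace sum; only the two edges meeting at P_1 involve k:
2·Area = [(9·7 − k·5) + (k·(-1) − (-9)·7)] + 201
       = -6·k + 327 = 327
⇒ k = 0.

0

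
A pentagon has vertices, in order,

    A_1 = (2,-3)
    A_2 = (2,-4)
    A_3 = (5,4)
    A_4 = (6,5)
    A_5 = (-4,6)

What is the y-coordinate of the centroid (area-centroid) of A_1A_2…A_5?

213/83

Apply the shoelace formula. First the cross-terms c_i = x_i·y_{i+1} − x_{i+1}·y_i:
  -2, 28, 1, 56, 0  ⇒  2A = 83, A = 41.5.
Then Σ (y_i + y_{i+1})·c_i = 639, so ȳ = 639 / (6·41.5) = 213/83.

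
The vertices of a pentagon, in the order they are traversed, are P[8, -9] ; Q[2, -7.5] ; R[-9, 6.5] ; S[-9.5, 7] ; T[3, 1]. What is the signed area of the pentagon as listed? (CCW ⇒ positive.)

-81.625

Apply the shoelace formula: 2A = Σ (x_i·y_{i+1} − x_{i+1}·y_i), indices taken mod 5.
P→Q: (8)(-7.5) − (2)(-9) = -42
Q→R: (2)(6.5) − (-9)(-7.5) = -54.5
R→S: (-9)(7) − (-9.5)(6.5) = -1.25
S→T: (-9.5)(1) − (3)(7) = -30.5
T→P: (3)(-9) − (8)(1) = -35
Σ = -163.25
Signed area = Σ/2 = -81.625 (negative ⇒ clockwise traversal).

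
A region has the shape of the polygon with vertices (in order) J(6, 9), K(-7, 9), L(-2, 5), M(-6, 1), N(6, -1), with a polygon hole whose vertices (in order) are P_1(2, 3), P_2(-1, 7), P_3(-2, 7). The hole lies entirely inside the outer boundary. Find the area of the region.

Outer boundary:
Apply the surveyor's formula: 2A = Σ (x_i·y_{i+1} − x_{i+1}·y_i), indices taken mod 5.
J→K: (6)(9) − (-7)(9) = 117
K→L: (-7)(5) − (-2)(9) = -17
L→M: (-2)(1) − (-6)(5) = 28
M→N: (-6)(-1) − (6)(1) = 0
N→J: (6)(9) − (6)(-1) = 60
Σ = 188
Area = |Σ|/2 = 94.
Hole:
Apply the shoelace formula: 2A = Σ (x_i·y_{i+1} − x_{i+1}·y_i), indices taken mod 3.
Cross-terms: 17, 7, -20  ⇒  Σ = 4
Area = |Σ|/2 = 2.
Net area = 94 − 2 = 92.

92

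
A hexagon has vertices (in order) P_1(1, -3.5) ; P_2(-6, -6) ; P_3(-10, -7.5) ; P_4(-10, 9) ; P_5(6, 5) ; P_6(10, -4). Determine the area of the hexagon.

208

Apply Gauss's area formula: 2A = Σ (x_i·y_{i+1} − x_{i+1}·y_i), indices taken mod 6.
Σ = (-27) + (-15) + (-165) + (-104) + (-74) + (-31) = -416
Area = |Σ|/2 = 208.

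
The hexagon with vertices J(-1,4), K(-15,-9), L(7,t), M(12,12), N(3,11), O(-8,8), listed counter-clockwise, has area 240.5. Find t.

The doubled signed area Σ (x_i y_{i+1} − x_{i+1} y_i) is linear in t.
With t=0 it equals 400; the coefficient of t is -27 (from the two edges through L).
So -27·t + 400 = 2·240.5 = 481 ⇒ t = -3.

-3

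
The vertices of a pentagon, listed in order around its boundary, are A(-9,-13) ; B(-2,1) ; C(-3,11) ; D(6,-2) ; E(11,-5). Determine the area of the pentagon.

Apply the shoelace (surveyor's) formula: 2A = Σ (x_i·y_{i+1} − x_{i+1}·y_i), indices taken mod 5.
A→B: (-9)(1) − (-2)(-13) = -35
B→C: (-2)(11) − (-3)(1) = -19
C→D: (-3)(-2) − (6)(11) = -60
D→E: (6)(-5) − (11)(-2) = -8
E→A: (11)(-13) − (-9)(-5) = -188
Σ = -310
Area = |Σ|/2 = 155.

155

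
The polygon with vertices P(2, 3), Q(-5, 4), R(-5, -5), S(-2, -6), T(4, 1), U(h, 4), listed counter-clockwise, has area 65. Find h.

6

Write out the shoelace sum; only the two edges meeting at U involve h:
2·Area = [(4·4 − h·1) + (h·3 − 2·4)] + 110
       = 2·h + 118 = 130
⇒ h = 6.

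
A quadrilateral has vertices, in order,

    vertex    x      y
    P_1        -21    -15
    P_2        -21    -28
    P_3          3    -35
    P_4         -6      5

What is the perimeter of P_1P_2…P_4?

104

|P_1P_2| = √((0)² + (-13)²) = √169 = 13
|P_2P_3| = √((24)² + (-7)²) = √625 = 25
|P_3P_4| = √((-9)² + (40)²) = √1681 = 41
|P_4P_1| = √((-15)² + (-20)²) = √625 = 25
Perimeter = 13 + 25 + 41 + 25 = 104.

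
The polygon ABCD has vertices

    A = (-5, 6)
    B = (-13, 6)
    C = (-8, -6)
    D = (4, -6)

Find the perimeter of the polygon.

48

|AB| = √((-8)² + (0)²) = √64 = 8
|BC| = √((5)² + (-12)²) = √169 = 13
|CD| = √((12)² + (0)²) = √144 = 12
|DA| = √((-9)² + (12)²) = √225 = 15
Perimeter = 8 + 13 + 12 + 15 = 48.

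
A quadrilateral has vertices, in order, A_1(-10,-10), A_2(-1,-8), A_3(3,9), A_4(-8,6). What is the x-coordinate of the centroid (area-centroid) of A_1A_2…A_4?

Apply the surveyor's formula. First the cross-terms c_i = x_i·y_{i+1} − x_{i+1}·y_i:
  70, 15, 90, 140  ⇒  2A = 315, A = 157.5.
Then Σ (x_i + x_{i+1})·c_i = -3710, so x̄ = -3710 / (6·157.5) = -106/27.

-106/27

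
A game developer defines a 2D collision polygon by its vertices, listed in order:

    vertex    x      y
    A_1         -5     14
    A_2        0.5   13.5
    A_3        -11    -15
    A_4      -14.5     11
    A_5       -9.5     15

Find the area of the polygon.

Apply the shoelace (surveyor's) formula: 2A = Σ (x_i·y_{i+1} − x_{i+1}·y_i), indices taken mod 5.
A_1→A_2: (-5)(13.5) − (0.5)(14) = -74.5
A_2→A_3: (0.5)(-15) − (-11)(13.5) = 141
A_3→A_4: (-11)(11) − (-14.5)(-15) = -338.5
A_4→A_5: (-14.5)(15) − (-9.5)(11) = -113
A_5→A_1: (-9.5)(14) − (-5)(15) = -58
Σ = -443
Area = |Σ|/2 = 221.5.

221.5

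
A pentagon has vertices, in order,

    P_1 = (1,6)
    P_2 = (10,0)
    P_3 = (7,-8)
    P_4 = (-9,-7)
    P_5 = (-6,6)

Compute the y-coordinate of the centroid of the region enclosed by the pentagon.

-241/171

Apply the shoelace (surveyor's) formula. First the cross-terms c_i = x_i·y_{i+1} − x_{i+1}·y_i:
  -60, -80, -121, -96, -42  ⇒  2A = -399, A = -199.5.
Then Σ (y_i + y_{i+1})·c_i = 1687, so ȳ = 1687 / (6·(-199.5)) = -241/171.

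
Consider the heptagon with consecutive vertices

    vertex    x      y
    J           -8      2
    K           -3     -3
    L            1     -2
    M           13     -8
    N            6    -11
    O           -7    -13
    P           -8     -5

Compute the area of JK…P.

Apply the surveyor's formula: 2A = Σ (x_i·y_{i+1} − x_{i+1}·y_i), indices taken mod 7.
J→K: (-8)(-3) − (-3)(2) = 30
K→L: (-3)(-2) − (1)(-3) = 9
L→M: (1)(-8) − (13)(-2) = 18
M→N: (13)(-11) − (6)(-8) = -95
N→O: (6)(-13) − (-7)(-11) = -155
O→P: (-7)(-5) − (-8)(-13) = -69
P→J: (-8)(2) − (-8)(-5) = -56
Σ = -318
Area = |Σ|/2 = 159.

159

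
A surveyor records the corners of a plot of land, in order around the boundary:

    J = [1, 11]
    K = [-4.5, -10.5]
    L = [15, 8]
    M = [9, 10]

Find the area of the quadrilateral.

163.75

Apply the surveyor's formula: 2A = Σ (x_i·y_{i+1} − x_{i+1}·y_i), indices taken mod 4.
Cross-terms: 39, 121.5, 78, 89  ⇒  Σ = 327.5
Area = |Σ|/2 = 163.75.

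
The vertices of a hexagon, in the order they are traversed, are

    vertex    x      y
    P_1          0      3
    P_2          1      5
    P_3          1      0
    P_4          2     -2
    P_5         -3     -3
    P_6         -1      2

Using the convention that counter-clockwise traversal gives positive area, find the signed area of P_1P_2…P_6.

Apply the surveyor's formula: 2A = Σ (x_i·y_{i+1} − x_{i+1}·y_i), indices taken mod 6.
Σ = (-3) + (-5) + (-2) + (-12) + (-9) + (-3) = -34
Signed area = Σ/2 = -17 (negative ⇒ clockwise traversal).

-17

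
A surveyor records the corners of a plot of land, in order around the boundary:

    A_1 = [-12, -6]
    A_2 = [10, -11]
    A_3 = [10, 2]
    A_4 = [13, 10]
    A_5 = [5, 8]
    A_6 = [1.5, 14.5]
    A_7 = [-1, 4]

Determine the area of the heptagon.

Apply the shoelace (surveyor's) formula: 2A = Σ (x_i·y_{i+1} − x_{i+1}·y_i), indices taken mod 7.
A_1→A_2: (-12)(-11) − (10)(-6) = 192
A_2→A_3: (10)(2) − (10)(-11) = 130
A_3→A_4: (10)(10) − (13)(2) = 74
A_4→A_5: (13)(8) − (5)(10) = 54
A_5→A_6: (5)(14.5) − (1.5)(8) = 60.5
A_6→A_7: (1.5)(4) − (-1)(14.5) = 20.5
A_7→A_1: (-1)(-6) − (-12)(4) = 54
Σ = 585
Area = |Σ|/2 = 292.5.

292.5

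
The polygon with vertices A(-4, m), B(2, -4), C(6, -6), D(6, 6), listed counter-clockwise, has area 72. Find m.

5

Write out the shoelace sum; only the two edges meeting at A involve m:
2·Area = [(6·m − (-4)·6) + ((-4)·(-4) − 2·m)] + 84
       = 4·m + 124 = 144
⇒ m = 5.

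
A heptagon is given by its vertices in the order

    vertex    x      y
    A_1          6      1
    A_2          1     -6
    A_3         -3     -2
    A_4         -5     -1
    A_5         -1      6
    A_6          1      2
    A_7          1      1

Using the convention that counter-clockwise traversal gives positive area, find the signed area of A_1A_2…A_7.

Apply the surveyor's formula: 2A = Σ (x_i·y_{i+1} − x_{i+1}·y_i), indices taken mod 7.
A_1→A_2: (6)(-6) − (1)(1) = -37
A_2→A_3: (1)(-2) − (-3)(-6) = -20
A_3→A_4: (-3)(-1) − (-5)(-2) = -7
A_4→A_5: (-5)(6) − (-1)(-1) = -31
A_5→A_6: (-1)(2) − (1)(6) = -8
A_6→A_7: (1)(1) − (1)(2) = -1
A_7→A_1: (1)(1) − (6)(1) = -5
Σ = -109
Signed area = Σ/2 = -54.5 (negative ⇒ clockwise traversal).

-54.5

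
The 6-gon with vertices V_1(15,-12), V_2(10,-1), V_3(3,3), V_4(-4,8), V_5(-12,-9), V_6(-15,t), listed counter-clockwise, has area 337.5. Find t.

-12

The doubled signed area Σ (x_i y_{i+1} − x_{i+1} y_i) is linear in t.
With t=0 it equals 351; the coefficient of t is -27 (from the two edges through V_6).
So -27·t + 351 = 2·337.5 = 675 ⇒ t = -12.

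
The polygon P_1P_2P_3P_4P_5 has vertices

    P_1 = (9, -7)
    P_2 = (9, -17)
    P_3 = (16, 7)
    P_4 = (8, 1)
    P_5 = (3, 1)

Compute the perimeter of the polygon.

|P_1P_2| = √((0)² + (-10)²) = √100 = 10
|P_2P_3| = √((7)² + (24)²) = √625 = 25
|P_3P_4| = √((-8)² + (-6)²) = √100 = 10
|P_4P_5| = √((-5)² + (0)²) = √25 = 5
|P_5P_1| = √((6)² + (-8)²) = √100 = 10
Perimeter = 10 + 25 + 10 + 5 + 10 = 60.

60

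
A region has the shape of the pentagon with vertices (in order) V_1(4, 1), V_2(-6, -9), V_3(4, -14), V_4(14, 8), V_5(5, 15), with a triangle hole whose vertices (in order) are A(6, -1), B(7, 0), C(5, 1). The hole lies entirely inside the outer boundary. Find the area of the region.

215

Outer boundary:
Σ = (-30) + (120) + (228) + (170) + (-55) = 433
Area = |Σ|/2 = 216.5.
Hole:
Cross-terms: 7, 7, -11  ⇒  Σ = 3
Area = |Σ|/2 = 1.5.
Net area = 216.5 − 1.5 = 215.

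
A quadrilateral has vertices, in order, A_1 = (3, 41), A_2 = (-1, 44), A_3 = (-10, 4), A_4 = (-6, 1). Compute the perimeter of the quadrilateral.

|A_1A_2| = √((-4)² + (3)²) = √25 = 5
|A_2A_3| = √((-9)² + (-40)²) = √1681 = 41
|A_3A_4| = √((4)² + (-3)²) = √25 = 5
|A_4A_1| = √((9)² + (40)²) = √1681 = 41
Perimeter = 5 + 41 + 5 + 41 = 92.

92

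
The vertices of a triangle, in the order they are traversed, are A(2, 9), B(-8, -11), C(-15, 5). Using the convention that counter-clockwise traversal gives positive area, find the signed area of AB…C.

-150

Apply the shoelace formula: 2A = Σ (x_i·y_{i+1} − x_{i+1}·y_i), indices taken mod 3.
Cross-terms: 50, -205, -145  ⇒  Σ = -300
Signed area = Σ/2 = -150 (negative ⇒ clockwise traversal).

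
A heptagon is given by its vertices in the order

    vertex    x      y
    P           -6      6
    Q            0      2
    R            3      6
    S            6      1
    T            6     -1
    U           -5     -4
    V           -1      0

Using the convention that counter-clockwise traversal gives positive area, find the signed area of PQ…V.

Apply the shoelace (surveyor's) formula: 2A = Σ (x_i·y_{i+1} − x_{i+1}·y_i), indices taken mod 7.
Σ = (-12) + (-6) + (-33) + (-12) + (-29) + (-4) + (-6) = -102
Signed area = Σ/2 = -51 (negative ⇒ clockwise traversal).

-51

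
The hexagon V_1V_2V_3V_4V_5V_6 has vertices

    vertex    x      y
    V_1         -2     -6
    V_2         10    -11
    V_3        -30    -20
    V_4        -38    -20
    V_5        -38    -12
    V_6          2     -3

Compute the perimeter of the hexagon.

116

|V_1V_2| = √((12)² + (-5)²) = √169 = 13
|V_2V_3| = √((-40)² + (-9)²) = √1681 = 41
|V_3V_4| = √((-8)² + (0)²) = √64 = 8
|V_4V_5| = √((0)² + (8)²) = √64 = 8
|V_5V_6| = √((40)² + (9)²) = √1681 = 41
|V_6V_1| = √((-4)² + (-3)²) = √25 = 5
Perimeter = 13 + 41 + 8 + 8 + 41 + 5 = 116.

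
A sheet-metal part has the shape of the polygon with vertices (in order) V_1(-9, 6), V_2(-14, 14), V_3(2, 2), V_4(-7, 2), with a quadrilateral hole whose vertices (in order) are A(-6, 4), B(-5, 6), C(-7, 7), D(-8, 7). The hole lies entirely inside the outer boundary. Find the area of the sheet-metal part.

Outer boundary:
Apply Gauss's area formula: 2A = Σ (x_i·y_{i+1} − x_{i+1}·y_i), indices taken mod 4.
Cross-terms: -42, -56, 18, -24  ⇒  Σ = -104
Area = |Σ|/2 = 52.
Hole:
Apply the shoelace formula: 2A = Σ (x_i·y_{i+1} − x_{i+1}·y_i), indices taken mod 4.
Σ = (-16) + (7) + (7) + (10) = 8
Area = |Σ|/2 = 4.
Net area = 52 − 4 = 48.

48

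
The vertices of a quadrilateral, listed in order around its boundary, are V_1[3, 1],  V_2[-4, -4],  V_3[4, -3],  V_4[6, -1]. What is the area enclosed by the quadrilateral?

Apply the shoelace formula: 2A = Σ (x_i·y_{i+1} − x_{i+1}·y_i), indices taken mod 4.
V_1→V_2: (3)(-4) − (-4)(1) = -8
V_2→V_3: (-4)(-3) − (4)(-4) = 28
V_3→V_4: (4)(-1) − (6)(-3) = 14
V_4→V_1: (6)(1) − (3)(-1) = 9
Σ = 43
Area = |Σ|/2 = 21.5.

21.5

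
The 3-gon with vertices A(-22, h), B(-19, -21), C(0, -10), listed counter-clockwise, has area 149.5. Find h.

Write out the shoelace sum; only the two edges meeting at A involve h:
2·Area = [(0·h − (-22)·(-10)) + ((-22)·(-21) − (-19)·h)] + 190
       = 19·h + 432 = 299
⇒ h = -7.

-7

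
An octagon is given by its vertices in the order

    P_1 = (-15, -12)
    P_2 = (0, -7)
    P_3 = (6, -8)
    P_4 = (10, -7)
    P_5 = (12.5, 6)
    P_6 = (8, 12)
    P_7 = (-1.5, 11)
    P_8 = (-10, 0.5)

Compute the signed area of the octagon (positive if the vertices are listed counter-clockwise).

Cross-terms: 105, 42, 38, 147.5, 102, 106, 109.25, 127.5  ⇒  Σ = 777.25
Signed area = Σ/2 = 388.625 (positive ⇒ counter-clockwise traversal).

388.625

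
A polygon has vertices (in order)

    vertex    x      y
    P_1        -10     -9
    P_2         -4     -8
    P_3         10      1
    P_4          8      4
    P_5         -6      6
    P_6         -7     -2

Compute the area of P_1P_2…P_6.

160.5

Apply the surveyor's formula: 2A = Σ (x_i·y_{i+1} − x_{i+1}·y_i), indices taken mod 6.
Cross-terms: 44, 76, 32, 72, 54, 43  ⇒  Σ = 321
Area = |Σ|/2 = 160.5.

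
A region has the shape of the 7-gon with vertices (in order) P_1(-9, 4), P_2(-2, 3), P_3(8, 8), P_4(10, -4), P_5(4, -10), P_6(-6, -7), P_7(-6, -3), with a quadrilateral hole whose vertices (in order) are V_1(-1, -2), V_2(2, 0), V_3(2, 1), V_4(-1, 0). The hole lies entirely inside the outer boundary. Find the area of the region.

204.5

Outer boundary:
Apply the surveyor's formula: 2A = Σ (x_i·y_{i+1} − x_{i+1}·y_i), indices taken mod 7.
P_1→P_2: (-9)(3) − (-2)(4) = -19
P_2→P_3: (-2)(8) − (8)(3) = -40
P_3→P_4: (8)(-4) − (10)(8) = -112
P_4→P_5: (10)(-10) − (4)(-4) = -84
P_5→P_6: (4)(-7) − (-6)(-10) = -88
P_6→P_7: (-6)(-3) − (-6)(-7) = -24
P_7→P_1: (-6)(4) − (-9)(-3) = -51
Σ = -418
Area = |Σ|/2 = 209.
Hole:
V_1→V_2: (-1)(0) − (2)(-2) = 4
V_2→V_3: (2)(1) − (2)(0) = 2
V_3→V_4: (2)(0) − (-1)(1) = 1
V_4→V_1: (-1)(-2) − (-1)(0) = 2
Σ = 9
Area = |Σ|/2 = 4.5.
Net area = 209 − 4.5 = 204.5.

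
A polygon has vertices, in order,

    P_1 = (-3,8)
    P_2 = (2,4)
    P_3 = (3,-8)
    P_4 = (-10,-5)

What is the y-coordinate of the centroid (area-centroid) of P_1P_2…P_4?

-121/123

Apply the surveyor's formula. First the cross-terms c_i = x_i·y_{i+1} − x_{i+1}·y_i:
  -28, -28, -95, -95  ⇒  2A = -246, A = -123.
Then Σ (y_i + y_{i+1})·c_i = 726, so ȳ = 726 / (6·(-123)) = -121/123.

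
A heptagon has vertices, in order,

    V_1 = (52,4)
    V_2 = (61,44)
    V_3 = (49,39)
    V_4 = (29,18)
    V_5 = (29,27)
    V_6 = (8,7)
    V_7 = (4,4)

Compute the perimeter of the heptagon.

|V_1V_2| = √((9)² + (40)²) = √1681 = 41
|V_2V_3| = √((-12)² + (-5)²) = √169 = 13
|V_3V_4| = √((-20)² + (-21)²) = √841 = 29
|V_4V_5| = √((0)² + (9)²) = √81 = 9
|V_5V_6| = √((-21)² + (-20)²) = √841 = 29
|V_6V_7| = √((-4)² + (-3)²) = √25 = 5
|V_7V_1| = √((48)² + (0)²) = √2304 = 48
Perimeter = 41 + 13 + 29 + 9 + 29 + 5 + 48 = 174.

174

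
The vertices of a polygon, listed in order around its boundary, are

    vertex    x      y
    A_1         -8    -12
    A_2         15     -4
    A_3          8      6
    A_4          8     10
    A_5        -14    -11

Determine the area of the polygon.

249

Apply the shoelace formula: 2A = Σ (x_i·y_{i+1} − x_{i+1}·y_i), indices taken mod 5.
Cross-terms: 212, 122, 32, 52, 80  ⇒  Σ = 498
Area = |Σ|/2 = 249.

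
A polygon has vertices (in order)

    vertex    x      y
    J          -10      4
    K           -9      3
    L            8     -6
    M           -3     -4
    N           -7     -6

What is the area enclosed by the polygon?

56

Apply Gauss's area formula: 2A = Σ (x_i·y_{i+1} − x_{i+1}·y_i), indices taken mod 5.
Σ = (6) + (30) + (-50) + (-10) + (-88) = -112
Area = |Σ|/2 = 56.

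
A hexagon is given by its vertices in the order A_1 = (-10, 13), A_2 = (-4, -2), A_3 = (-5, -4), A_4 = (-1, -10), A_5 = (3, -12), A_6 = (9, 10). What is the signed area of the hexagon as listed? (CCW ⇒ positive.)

Apply the shoelace (surveyor's) formula: 2A = Σ (x_i·y_{i+1} − x_{i+1}·y_i), indices taken mod 6.
Σ = (72) + (6) + (46) + (42) + (138) + (217) = 521
Signed area = Σ/2 = 260.5 (positive ⇒ counter-clockwise traversal).

260.5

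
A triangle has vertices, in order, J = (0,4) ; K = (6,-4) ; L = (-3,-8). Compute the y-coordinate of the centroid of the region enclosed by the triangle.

-8/3

Apply the surveyor's formula. First the cross-terms c_i = x_i·y_{i+1} − x_{i+1}·y_i:
  -24, -60, -12  ⇒  2A = -96, A = -48.
Then Σ (y_i + y_{i+1})·c_i = 768, so ȳ = 768 / (6·(-48)) = -8/3.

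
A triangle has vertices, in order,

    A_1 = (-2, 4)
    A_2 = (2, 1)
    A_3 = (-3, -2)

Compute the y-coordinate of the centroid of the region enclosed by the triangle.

Apply the surveyor's formula. First the cross-terms c_i = x_i·y_{i+1} − x_{i+1}·y_i:
  -10, -1, -16  ⇒  2A = -27, A = -13.5.
Then Σ (y_i + y_{i+1})·c_i = -81, so ȳ = -81 / (6·(-13.5)) = 1.

1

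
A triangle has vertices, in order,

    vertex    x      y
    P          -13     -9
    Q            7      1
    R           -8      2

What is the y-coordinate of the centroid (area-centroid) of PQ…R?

-2

Apply Gauss's area formula. First the cross-terms c_i = x_i·y_{i+1} − x_{i+1}·y_i:
  50, 22, 98  ⇒  2A = 170, A = 85.
Then Σ (y_i + y_{i+1})·c_i = -1020, so ȳ = -1020 / (6·85) = -2.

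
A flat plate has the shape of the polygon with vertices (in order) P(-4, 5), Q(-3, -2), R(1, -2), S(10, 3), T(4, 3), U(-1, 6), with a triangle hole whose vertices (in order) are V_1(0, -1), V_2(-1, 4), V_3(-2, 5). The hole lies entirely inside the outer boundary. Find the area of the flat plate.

Outer boundary:
Cross-terms: 23, 8, 23, 18, 27, 19  ⇒  Σ = 118
Area = |Σ|/2 = 59.
Hole:
Apply the surveyor's formula: 2A = Σ (x_i·y_{i+1} − x_{i+1}·y_i), indices taken mod 3.
Cross-terms: -1, 3, 2  ⇒  Σ = 4
Area = |Σ|/2 = 2.
Net area = 59 − 2 = 57.

57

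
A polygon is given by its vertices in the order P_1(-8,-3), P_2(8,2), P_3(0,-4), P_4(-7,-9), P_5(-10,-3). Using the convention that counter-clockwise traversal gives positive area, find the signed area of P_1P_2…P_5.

-57.5

Σ = (8) + (-32) + (-28) + (-69) + (6) = -115
Signed area = Σ/2 = -57.5 (negative ⇒ clockwise traversal).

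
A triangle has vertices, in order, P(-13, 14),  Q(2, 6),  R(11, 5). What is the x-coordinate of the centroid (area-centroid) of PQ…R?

Apply the shoelace (surveyor's) formula. First the cross-terms c_i = x_i·y_{i+1} − x_{i+1}·y_i:
  -106, -56, 219  ⇒  2A = 57, A = 28.5.
Then Σ (x_i + x_{i+1})·c_i = 0, so x̄ = 0 / (6·28.5) = 0.

0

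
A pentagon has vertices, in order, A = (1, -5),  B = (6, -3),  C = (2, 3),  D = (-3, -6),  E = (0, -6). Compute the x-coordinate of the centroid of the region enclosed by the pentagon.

Apply the shoelace formula. First the cross-terms c_i = x_i·y_{i+1} − x_{i+1}·y_i:
  27, 24, -3, 18, 6  ⇒  2A = 72, A = 36.
Then Σ (x_i + x_{i+1})·c_i = 336, so x̄ = 336 / (6·36) = 14/9.

14/9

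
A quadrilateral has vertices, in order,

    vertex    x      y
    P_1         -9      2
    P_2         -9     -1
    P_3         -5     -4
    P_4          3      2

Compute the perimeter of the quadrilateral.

30

|P_1P_2| = √((0)² + (-3)²) = √9 = 3
|P_2P_3| = √((4)² + (-3)²) = √25 = 5
|P_3P_4| = √((8)² + (6)²) = √100 = 10
|P_4P_1| = √((-12)² + (0)²) = √144 = 12
Perimeter = 3 + 5 + 10 + 12 = 30.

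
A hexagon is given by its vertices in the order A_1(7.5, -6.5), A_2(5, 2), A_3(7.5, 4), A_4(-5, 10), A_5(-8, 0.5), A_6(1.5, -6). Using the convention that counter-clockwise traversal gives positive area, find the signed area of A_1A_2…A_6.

153.75

Σ = (47.5) + (5) + (95) + (77.5) + (47.25) + (35.25) = 307.5
Signed area = Σ/2 = 153.75 (positive ⇒ counter-clockwise traversal).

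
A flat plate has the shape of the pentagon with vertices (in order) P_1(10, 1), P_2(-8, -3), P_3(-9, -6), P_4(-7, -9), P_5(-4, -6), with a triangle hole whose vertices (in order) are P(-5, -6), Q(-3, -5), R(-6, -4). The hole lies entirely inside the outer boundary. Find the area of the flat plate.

47.5

Outer boundary:
P_1→P_2: (10)(-3) − (-8)(1) = -22
P_2→P_3: (-8)(-6) − (-9)(-3) = 21
P_3→P_4: (-9)(-9) − (-7)(-6) = 39
P_4→P_5: (-7)(-6) − (-4)(-9) = 6
P_5→P_1: (-4)(1) − (10)(-6) = 56
Σ = 100
Area = |Σ|/2 = 50.
Hole:
Cross-terms: 7, -18, 16  ⇒  Σ = 5
Area = |Σ|/2 = 2.5.
Net area = 50 − 2.5 = 47.5.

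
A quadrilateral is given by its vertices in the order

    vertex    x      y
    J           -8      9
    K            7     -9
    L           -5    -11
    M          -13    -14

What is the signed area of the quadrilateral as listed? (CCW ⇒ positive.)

-207.5

Σ = (9) + (-122) + (-73) + (-229) = -415
Signed area = Σ/2 = -207.5 (negative ⇒ clockwise traversal).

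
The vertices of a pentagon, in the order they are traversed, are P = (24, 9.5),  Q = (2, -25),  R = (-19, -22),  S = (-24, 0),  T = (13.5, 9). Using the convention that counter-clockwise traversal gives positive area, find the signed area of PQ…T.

-984.875

Cross-terms: -619, -519, -528, -216, -87.75  ⇒  Σ = -1969.75
Signed area = Σ/2 = -984.875 (negative ⇒ clockwise traversal).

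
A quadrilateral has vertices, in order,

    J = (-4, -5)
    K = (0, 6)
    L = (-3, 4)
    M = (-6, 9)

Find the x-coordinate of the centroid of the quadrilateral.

Apply the shoelace (surveyor's) formula. First the cross-terms c_i = x_i·y_{i+1} − x_{i+1}·y_i:
  -24, 18, -3, 66  ⇒  2A = 57, A = 28.5.
Then Σ (x_i + x_{i+1})·c_i = -591, so x̄ = -591 / (6·28.5) = -197/57.

-197/57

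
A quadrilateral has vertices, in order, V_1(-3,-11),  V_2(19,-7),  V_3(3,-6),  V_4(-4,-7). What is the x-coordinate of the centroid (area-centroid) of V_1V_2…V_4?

Apply Gauss's area formula. First the cross-terms c_i = x_i·y_{i+1} − x_{i+1}·y_i:
  230, -93, -45, 23  ⇒  2A = 115, A = 57.5.
Then Σ (x_i + x_{i+1})·c_i = 1518, so x̄ = 1518 / (6·57.5) = 4.4.

4.4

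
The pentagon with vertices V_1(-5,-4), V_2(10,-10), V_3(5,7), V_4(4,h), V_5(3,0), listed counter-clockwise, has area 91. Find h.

The doubled signed area Σ (x_i y_{i+1} − x_{i+1} y_i) is linear in h.
With h=0 it equals 170; the coefficient of h is 2 (from the two edges through V_4).
So 2·h + 170 = 2·91 = 182 ⇒ h = 6.

6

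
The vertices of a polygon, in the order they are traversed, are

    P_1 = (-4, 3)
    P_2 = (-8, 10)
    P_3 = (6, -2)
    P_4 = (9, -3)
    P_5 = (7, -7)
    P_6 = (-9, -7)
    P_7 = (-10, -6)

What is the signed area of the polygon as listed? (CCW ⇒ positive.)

-142

Cross-terms: -16, -44, 0, -42, -112, -16, -54  ⇒  Σ = -284
Signed area = Σ/2 = -142 (negative ⇒ clockwise traversal).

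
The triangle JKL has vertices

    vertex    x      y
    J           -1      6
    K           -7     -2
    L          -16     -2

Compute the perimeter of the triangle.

|JK| = √((-6)² + (-8)²) = √100 = 10
|KL| = √((-9)² + (0)²) = √81 = 9
|LJ| = √((15)² + (8)²) = √289 = 17
Perimeter = 10 + 9 + 17 = 36.

36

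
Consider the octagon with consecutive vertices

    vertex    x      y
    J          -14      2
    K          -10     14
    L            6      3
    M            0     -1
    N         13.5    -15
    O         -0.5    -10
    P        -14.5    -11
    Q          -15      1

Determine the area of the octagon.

Σ = (-176) + (-114) + (-6) + (13.5) + (-142.5) + (-139.5) + (-179.5) + (-16) = -760
Area = |Σ|/2 = 380.

380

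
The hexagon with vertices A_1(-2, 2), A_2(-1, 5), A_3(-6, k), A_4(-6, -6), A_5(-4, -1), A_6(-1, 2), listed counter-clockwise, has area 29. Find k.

Write out the shoelace sum; only the two edges meeting at A_3 involve k:
2·Area = [((-1)·k − (-6)·5) + ((-6)·(-6) − (-6)·k)] + -33
       = 5·k + 33 = 58
⇒ k = 5.

5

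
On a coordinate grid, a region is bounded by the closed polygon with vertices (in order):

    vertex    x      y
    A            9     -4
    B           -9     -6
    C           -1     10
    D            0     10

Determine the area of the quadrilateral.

143

Cross-terms: -90, -96, -10, -90  ⇒  Σ = -286
Area = |Σ|/2 = 143.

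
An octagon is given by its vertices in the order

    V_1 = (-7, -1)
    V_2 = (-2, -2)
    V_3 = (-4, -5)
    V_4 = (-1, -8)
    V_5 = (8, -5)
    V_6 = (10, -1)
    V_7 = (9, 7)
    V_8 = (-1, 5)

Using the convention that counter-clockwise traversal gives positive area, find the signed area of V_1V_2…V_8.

Apply the shoelace (surveyor's) formula: 2A = Σ (x_i·y_{i+1} − x_{i+1}·y_i), indices taken mod 8.
Σ = (12) + (2) + (27) + (69) + (42) + (79) + (52) + (36) = 319
Signed area = Σ/2 = 159.5 (positive ⇒ counter-clockwise traversal).

159.5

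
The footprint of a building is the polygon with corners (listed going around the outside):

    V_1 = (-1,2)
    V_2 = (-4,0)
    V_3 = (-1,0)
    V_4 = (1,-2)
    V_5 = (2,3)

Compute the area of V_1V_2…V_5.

12

Σ = (8) + (0) + (2) + (7) + (7) = 24
Area = |Σ|/2 = 12.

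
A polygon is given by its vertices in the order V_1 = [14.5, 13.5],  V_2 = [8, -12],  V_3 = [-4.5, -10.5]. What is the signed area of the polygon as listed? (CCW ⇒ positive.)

V_1→V_2: (14.5)(-12) − (8)(13.5) = -282
V_2→V_3: (8)(-10.5) − (-4.5)(-12) = -138
V_3→V_1: (-4.5)(13.5) − (14.5)(-10.5) = 91.5
Σ = -328.5
Signed area = Σ/2 = -164.25 (negative ⇒ clockwise traversal).

-164.25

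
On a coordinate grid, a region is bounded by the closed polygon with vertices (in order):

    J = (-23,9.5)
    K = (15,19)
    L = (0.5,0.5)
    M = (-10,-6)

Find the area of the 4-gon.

406.25

Apply the surveyor's formula: 2A = Σ (x_i·y_{i+1} − x_{i+1}·y_i), indices taken mod 4.
Σ = (-579.5) + (-2) + (2) + (-233) = -812.5
Area = |Σ|/2 = 406.25.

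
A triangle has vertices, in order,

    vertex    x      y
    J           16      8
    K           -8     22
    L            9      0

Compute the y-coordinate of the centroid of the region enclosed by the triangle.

10

Apply the shoelace formula. First the cross-terms c_i = x_i·y_{i+1} − x_{i+1}·y_i:
  416, -198, 72  ⇒  2A = 290, A = 145.
Then Σ (y_i + y_{i+1})·c_i = 8700, so ȳ = 8700 / (6·145) = 10.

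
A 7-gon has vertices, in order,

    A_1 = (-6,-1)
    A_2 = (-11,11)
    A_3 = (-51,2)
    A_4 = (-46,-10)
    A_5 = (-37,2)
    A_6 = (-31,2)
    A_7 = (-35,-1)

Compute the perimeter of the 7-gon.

122

|A_1A_2| = √((-5)² + (12)²) = √169 = 13
|A_2A_3| = √((-40)² + (-9)²) = √1681 = 41
|A_3A_4| = √((5)² + (-12)²) = √169 = 13
|A_4A_5| = √((9)² + (12)²) = √225 = 15
|A_5A_6| = √((6)² + (0)²) = √36 = 6
|A_6A_7| = √((-4)² + (-3)²) = √25 = 5
|A_7A_1| = √((29)² + (0)²) = √841 = 29
Perimeter = 13 + 41 + 13 + 15 + 6 + 5 + 29 = 122.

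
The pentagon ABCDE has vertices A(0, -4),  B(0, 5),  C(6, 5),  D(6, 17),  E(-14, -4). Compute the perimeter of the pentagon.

70

|AB| = √((0)² + (9)²) = √81 = 9
|BC| = √((6)² + (0)²) = √36 = 6
|CD| = √((0)² + (12)²) = √144 = 12
|DE| = √((-20)² + (-21)²) = √841 = 29
|EA| = √((14)² + (0)²) = √196 = 14
Perimeter = 9 + 6 + 12 + 29 + 14 = 70.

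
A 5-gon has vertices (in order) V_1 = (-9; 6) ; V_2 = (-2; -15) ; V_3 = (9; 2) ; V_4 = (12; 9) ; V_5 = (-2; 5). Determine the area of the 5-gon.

223

Apply Gauss's area formula: 2A = Σ (x_i·y_{i+1} − x_{i+1}·y_i), indices taken mod 5.
Σ = (147) + (131) + (57) + (78) + (33) = 446
Area = |Σ|/2 = 223.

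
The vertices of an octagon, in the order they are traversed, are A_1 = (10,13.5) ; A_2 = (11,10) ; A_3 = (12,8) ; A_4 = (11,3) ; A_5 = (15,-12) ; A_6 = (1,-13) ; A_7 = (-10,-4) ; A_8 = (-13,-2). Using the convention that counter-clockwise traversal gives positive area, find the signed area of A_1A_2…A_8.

-407

Apply Gauss's area formula: 2A = Σ (x_i·y_{i+1} − x_{i+1}·y_i), indices taken mod 8.
Cross-terms: -48.5, -32, -52, -177, -183, -134, -32, -155.5  ⇒  Σ = -814
Signed area = Σ/2 = -407 (negative ⇒ clockwise traversal).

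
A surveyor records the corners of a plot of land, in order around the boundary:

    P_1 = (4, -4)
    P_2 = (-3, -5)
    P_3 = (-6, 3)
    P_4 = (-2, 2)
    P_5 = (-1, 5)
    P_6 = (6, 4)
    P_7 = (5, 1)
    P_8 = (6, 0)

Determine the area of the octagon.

Σ = (-32) + (-39) + (-6) + (-8) + (-34) + (-14) + (-6) + (-24) = -163
Area = |Σ|/2 = 81.5.

81.5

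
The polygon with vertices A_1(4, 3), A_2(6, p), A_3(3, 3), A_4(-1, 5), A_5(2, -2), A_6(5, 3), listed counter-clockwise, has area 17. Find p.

The doubled signed area Σ (x_i y_{i+1} − x_{i+1} y_i) is linear in p.
With p=0 it equals 29; the coefficient of p is 1 (from the two edges through A_2).
So 1·p + 29 = 2·17 = 34 ⇒ p = 5.

5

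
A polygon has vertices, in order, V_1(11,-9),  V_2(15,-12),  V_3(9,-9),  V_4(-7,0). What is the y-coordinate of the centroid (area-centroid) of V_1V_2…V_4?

Apply the surveyor's formula. First the cross-terms c_i = x_i·y_{i+1} − x_{i+1}·y_i:
  3, -27, -63, 63  ⇒  2A = -24, A = -12.
Then Σ (y_i + y_{i+1})·c_i = 504, so ȳ = 504 / (6·(-12)) = -7.

-7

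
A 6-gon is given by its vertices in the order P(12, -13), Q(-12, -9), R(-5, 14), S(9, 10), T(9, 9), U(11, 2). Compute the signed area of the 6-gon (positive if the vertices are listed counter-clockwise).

Apply the shoelace formula: 2A = Σ (x_i·y_{i+1} − x_{i+1}·y_i), indices taken mod 6.
P→Q: (12)(-9) − (-12)(-13) = -264
Q→R: (-12)(14) − (-5)(-9) = -213
R→S: (-5)(10) − (9)(14) = -176
S→T: (9)(9) − (9)(10) = -9
T→U: (9)(2) − (11)(9) = -81
U→P: (11)(-13) − (12)(2) = -167
Σ = -910
Signed area = Σ/2 = -455 (negative ⇒ clockwise traversal).

-455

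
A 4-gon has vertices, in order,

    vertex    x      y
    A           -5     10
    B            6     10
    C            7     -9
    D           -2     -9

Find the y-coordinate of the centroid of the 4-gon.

Apply Gauss's area formula. First the cross-terms c_i = x_i·y_{i+1} − x_{i+1}·y_i:
  -110, -124, -81, -65  ⇒  2A = -380, A = -190.
Then Σ (y_i + y_{i+1})·c_i = -931, so ȳ = -931 / (6·(-190)) = 49/60.

49/60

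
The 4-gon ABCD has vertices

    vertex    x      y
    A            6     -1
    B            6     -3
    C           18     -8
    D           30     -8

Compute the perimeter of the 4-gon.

|AB| = √((0)² + (-2)²) = √4 = 2
|BC| = √((12)² + (-5)²) = √169 = 13
|CD| = √((12)² + (0)²) = √144 = 12
|DA| = √((-24)² + (7)²) = √625 = 25
Perimeter = 2 + 13 + 12 + 25 = 52.

52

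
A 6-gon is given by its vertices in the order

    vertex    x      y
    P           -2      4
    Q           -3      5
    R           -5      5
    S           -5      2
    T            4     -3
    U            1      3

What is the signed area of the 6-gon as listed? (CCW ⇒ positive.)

Cross-terms: 2, 10, 15, 7, 15, 10  ⇒  Σ = 59
Signed area = Σ/2 = 29.5 (positive ⇒ counter-clockwise traversal).

29.5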